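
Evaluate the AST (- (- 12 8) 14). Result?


Evaluate inner: (- 12 8) = 4
Evaluate root: (- 4 14) = -10
Result: -10


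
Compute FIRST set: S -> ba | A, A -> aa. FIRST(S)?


Per alternative of S: FIRST(ba) = {b}; FIRST(A) = {a}
FIRST(S) = {a, b}


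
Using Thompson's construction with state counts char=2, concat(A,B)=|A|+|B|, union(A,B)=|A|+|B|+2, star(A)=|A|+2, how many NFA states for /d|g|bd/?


Syntax tree has 4 char leaf(s), 2 union(s), 0 star(s)
chars contribute 4×2 = 8; each union adds +2; each star adds +2
Total: 8 + 4 + 0 = 12 states


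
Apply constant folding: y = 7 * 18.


7 * 18 = 126 at compile time
Optimized: y = 126


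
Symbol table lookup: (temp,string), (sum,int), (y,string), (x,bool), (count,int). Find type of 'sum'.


Lookup 'sum' → type int


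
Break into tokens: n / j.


Scan left to right, longest-match per lexeme
Tokens: ID(n), OP(/), ID(j)


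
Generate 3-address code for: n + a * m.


Break into single-operator statements:
t1 = a * m
t2 = n + t1


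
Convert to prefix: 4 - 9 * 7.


'*' binds tighter: tree is (- 4 (* 9 7))
Prefix: - 4 * 9 7


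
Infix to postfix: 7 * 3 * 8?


Left to right (same or higher precedence on left)
Postfix: 7 3 * 8 *


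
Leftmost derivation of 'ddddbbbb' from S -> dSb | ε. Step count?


Derivation: S => dSb => ddSbb => dddSbbb => ddddSbbbb => ddddbbbb
Steps: 5


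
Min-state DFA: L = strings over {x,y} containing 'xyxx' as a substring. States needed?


KMP-style automaton: 4 progress states + 1 absorbing accept = 5
Minimal DFA: 5 states


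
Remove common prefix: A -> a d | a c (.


Common prefix: 'a'
Factored: A -> a A', A' -> d | c (


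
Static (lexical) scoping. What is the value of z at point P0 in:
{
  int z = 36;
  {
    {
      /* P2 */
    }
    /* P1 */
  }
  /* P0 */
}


z declared in the same block as P0
z = 36


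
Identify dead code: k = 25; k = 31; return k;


first assignment to k is overwritten before any read
Dead: 'k = 25'


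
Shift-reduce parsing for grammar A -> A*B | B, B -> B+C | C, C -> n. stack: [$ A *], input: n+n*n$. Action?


no handle ('A*' is not any RHS); shift 'n'
Action: shift


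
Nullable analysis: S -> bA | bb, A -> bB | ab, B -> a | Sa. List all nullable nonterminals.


A nonterminal is nullable iff some alternative derives ε (directly, or every symbol in it is nullable)
Nullable: {}


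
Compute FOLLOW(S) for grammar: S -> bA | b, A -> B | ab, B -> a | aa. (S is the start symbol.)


$ ∈ FOLLOW(S). For each A -> αBβ: add FIRST(β)\{ε} to FOLLOW(B); if β nullable, add FOLLOW(A).
FOLLOW(S) = {$}


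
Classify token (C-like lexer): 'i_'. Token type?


Pattern: letter/underscore followed by alphanumerics, not a keyword
Type: IDENTIFIER


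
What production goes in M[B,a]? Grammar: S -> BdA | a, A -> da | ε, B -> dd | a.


For [B, a]: 'a' ∈ FIRST(a)
Entry: B -> a


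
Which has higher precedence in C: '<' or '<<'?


'<<' is shift (level 8); '<' is relational (level 7)
Higher level binds tighter
'<<' has higher precedence than '<'


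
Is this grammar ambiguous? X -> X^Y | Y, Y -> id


precedence layered via separate nonterminal Y: deterministic
Unambiguous


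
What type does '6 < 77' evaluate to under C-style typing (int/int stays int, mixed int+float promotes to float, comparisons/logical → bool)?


Operand types: int < int
Rule: comparison yields bool
Result type: bool


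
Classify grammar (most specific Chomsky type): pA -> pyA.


LHS has context (more than one symbol) and |LHS| ≤ |RHS|
Classification: Type 1 (Context-Sensitive)


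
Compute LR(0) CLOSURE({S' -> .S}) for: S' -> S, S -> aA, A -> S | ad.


Start: S' -> .S
For each item with dot before a nonterminal B, add B -> .γ for every B-production
Closure: [S' -> .S, S -> .aA]


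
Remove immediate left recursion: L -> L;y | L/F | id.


Left-recursive alternatives: L;y, L/F; non-recursive: id
Introduce L': L -> idL', L' -> ;yL' | /FL' | ε


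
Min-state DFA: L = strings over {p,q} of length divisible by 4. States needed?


Track length mod 4: states 0..3, accept at 0
Minimal DFA: 4 states


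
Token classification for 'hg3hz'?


Pattern: letter/underscore followed by alphanumerics, not a keyword
Type: IDENTIFIER


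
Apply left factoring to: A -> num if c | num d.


Common prefix: 'num'
Factored: A -> num A', A' -> if c | d


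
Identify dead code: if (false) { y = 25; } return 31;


condition is constant false, so the whole block is unreachable
Dead: 'if (false) { y = 25; }'


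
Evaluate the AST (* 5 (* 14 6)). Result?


Evaluate inner: (* 14 6) = 84
Evaluate root: (* 5 84) = 420
Result: 420


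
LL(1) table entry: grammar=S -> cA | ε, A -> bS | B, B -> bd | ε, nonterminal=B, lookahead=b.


For [B, b]: 'b' ∈ FIRST(bd)
Entry: B -> bd


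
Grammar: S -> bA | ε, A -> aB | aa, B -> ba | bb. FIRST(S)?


Per alternative of S: FIRST(bA) = {b}; FIRST(ε) = {ε}
FIRST(S) = {b, ε}


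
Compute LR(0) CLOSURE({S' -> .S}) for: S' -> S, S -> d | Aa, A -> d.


Start: S' -> .S
For each item with dot before a nonterminal B, add B -> .γ for every B-production
Closure: [S' -> .S, S -> .d, S -> .Aa, A -> .d]


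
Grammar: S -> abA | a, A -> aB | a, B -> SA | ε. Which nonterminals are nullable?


A nonterminal is nullable iff some alternative derives ε (directly, or every symbol in it is nullable)
Nullable: {B}


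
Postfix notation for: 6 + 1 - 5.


Left to right (same or higher precedence on left)
Postfix: 6 1 + 5 -


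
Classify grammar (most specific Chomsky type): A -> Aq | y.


Left-linear: every RHS is a terminal or one nonterminal followed by a terminal
Classification: Type 3 (Regular)


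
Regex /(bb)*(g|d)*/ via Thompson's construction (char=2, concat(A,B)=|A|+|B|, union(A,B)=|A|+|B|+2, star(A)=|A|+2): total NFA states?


Syntax tree has 4 char leaf(s), 1 union(s), 2 star(s)
chars contribute 4×2 = 8; each union adds +2; each star adds +2
Total: 8 + 2 + 4 = 14 states


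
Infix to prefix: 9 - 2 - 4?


left-to-right (same/higher precedence on left): tree is (- (- 9 2) 4)
Prefix: - - 9 2 4


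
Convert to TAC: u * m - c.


Break into single-operator statements:
t1 = u * m
t2 = t1 - c


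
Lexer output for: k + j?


Scan left to right, longest-match per lexeme
Tokens: ID(k), OP(+), ID(j)


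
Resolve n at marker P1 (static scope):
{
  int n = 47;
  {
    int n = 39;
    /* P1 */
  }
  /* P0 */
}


n declared in the same block as P1
n = 39


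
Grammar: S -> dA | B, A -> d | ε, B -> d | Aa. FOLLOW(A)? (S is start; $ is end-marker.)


$ ∈ FOLLOW(S). For each A -> αBβ: add FIRST(β)\{ε} to FOLLOW(B); if β nullable, add FOLLOW(A).
FOLLOW(A) = {$, a}


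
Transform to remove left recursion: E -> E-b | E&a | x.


Left-recursive alternatives: E-b, E&a; non-recursive: x
Introduce E': E -> xE', E' -> -bE' | &aE' | ε


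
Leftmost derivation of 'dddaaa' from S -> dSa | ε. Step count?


Derivation: S => dSa => ddSaa => dddSaaa => dddaaa
Steps: 4


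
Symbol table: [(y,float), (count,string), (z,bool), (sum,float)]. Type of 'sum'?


Lookup 'sum' → type float


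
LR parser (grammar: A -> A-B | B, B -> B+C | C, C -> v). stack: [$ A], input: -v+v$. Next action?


shift '-' to continue A -> A-B
Action: shift


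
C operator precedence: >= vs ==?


'>=' is relational (level 7); '==' is equality (level 6)
Higher level binds tighter
'>=' has higher precedence than '=='


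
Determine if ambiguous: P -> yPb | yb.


balanced y^n…b^n: each string has a unique parse
Unambiguous


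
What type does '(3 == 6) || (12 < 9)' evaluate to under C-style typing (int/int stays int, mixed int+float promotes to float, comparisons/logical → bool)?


Operand types: bool || bool
Rule: logical operators take bool operands and yield bool
Result type: bool


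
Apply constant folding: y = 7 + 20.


7 + 20 = 27 at compile time
Optimized: y = 27


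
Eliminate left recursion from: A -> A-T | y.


Left-recursive alternatives: A-T; non-recursive: y
Introduce A': A -> yA', A' -> -TA' | ε


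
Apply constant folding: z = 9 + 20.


9 + 20 = 29 at compile time
Optimized: z = 29


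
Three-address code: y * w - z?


Break into single-operator statements:
t1 = y * w
t2 = t1 - z


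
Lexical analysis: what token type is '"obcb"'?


Pattern: double-quoted sequence
Type: STRING_LITERAL


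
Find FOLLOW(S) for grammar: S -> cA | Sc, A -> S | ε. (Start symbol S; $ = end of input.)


$ ∈ FOLLOW(S). For each A -> αBβ: add FIRST(β)\{ε} to FOLLOW(B); if β nullable, add FOLLOW(A).
FOLLOW(S) = {$, c}


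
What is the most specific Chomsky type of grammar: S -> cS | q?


Right-linear: every RHS is a terminal or a terminal followed by one nonterminal
Classification: Type 3 (Regular)


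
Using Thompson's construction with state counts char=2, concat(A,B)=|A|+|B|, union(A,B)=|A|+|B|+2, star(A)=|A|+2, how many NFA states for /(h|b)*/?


Syntax tree has 2 char leaf(s), 1 union(s), 1 star(s)
chars contribute 2×2 = 4; each union adds +2; each star adds +2
Total: 4 + 2 + 2 = 8 states


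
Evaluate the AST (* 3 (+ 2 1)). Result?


Evaluate inner: (+ 2 1) = 3
Evaluate root: (* 3 3) = 9
Result: 9


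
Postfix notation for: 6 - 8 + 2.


Left to right (same or higher precedence on left)
Postfix: 6 8 - 2 +


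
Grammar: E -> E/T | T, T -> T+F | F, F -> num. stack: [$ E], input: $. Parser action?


start symbol E on stack, input exhausted
Action: accept


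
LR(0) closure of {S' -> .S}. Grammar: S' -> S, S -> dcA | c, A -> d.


Start: S' -> .S
For each item with dot before a nonterminal B, add B -> .γ for every B-production
Closure: [S' -> .S, S -> .dcA, S -> .c]


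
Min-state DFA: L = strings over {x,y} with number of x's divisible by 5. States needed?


Track (count of x) mod 5: states 0..4, accept at 0
Minimal DFA: 5 states


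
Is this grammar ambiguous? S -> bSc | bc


balanced b^n…c^n: each string has a unique parse
Unambiguous


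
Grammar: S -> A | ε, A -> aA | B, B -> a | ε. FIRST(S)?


Per alternative of S: FIRST(A) = {a, ε}; FIRST(ε) = {ε}
FIRST(S) = {a, ε}


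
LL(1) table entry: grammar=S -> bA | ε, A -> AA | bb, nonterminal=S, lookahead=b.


For [S, b]: 'b' ∈ FIRST(bA)
Entry: S -> bA


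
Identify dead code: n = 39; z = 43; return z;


n is assigned but never read
Dead: 'n = 39'


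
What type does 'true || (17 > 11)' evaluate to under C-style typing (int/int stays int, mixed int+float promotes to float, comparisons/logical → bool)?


Operand types: bool || bool
Rule: logical operators take bool operands and yield bool
Result type: bool


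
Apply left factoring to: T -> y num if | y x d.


Common prefix: 'y'
Factored: T -> y T', T' -> num if | x d


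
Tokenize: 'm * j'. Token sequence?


Scan left to right, longest-match per lexeme
Tokens: ID(m), OP(*), ID(j)


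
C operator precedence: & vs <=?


'<=' is relational (level 7); '&' is bitwise AND (level 5)
Higher level binds tighter
'<=' has higher precedence than '&'


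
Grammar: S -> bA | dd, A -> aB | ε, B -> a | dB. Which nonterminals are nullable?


A nonterminal is nullable iff some alternative derives ε (directly, or every symbol in it is nullable)
Nullable: {A}


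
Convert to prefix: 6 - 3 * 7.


'*' binds tighter: tree is (- 6 (* 3 7))
Prefix: - 6 * 3 7


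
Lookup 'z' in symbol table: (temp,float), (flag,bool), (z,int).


Lookup 'z' → type int


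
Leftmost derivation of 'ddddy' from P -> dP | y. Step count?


Derivation: P => dP => ddP => dddP => ddddP => ddddy
Steps: 5


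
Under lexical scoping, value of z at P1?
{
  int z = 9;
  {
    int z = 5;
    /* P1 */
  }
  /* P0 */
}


z declared in the same block as P1
z = 5


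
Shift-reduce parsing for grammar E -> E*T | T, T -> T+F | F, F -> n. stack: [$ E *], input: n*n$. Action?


no handle ('E*' is not any RHS); shift 'n'
Action: shift


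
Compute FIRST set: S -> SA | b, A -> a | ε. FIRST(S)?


Per alternative of S: FIRST(SA) = {b}; FIRST(b) = {b}
FIRST(S) = {b}


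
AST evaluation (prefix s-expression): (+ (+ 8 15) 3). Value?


Evaluate inner: (+ 8 15) = 23
Evaluate root: (+ 23 3) = 26
Result: 26


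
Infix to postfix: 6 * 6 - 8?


Left to right (same or higher precedence on left)
Postfix: 6 6 * 8 -


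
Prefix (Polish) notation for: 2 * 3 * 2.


left-to-right (same/higher precedence on left): tree is (* (* 2 3) 2)
Prefix: * * 2 3 2


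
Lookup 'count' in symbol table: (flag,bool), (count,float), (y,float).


Lookup 'count' → type float


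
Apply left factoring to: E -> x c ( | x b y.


Common prefix: 'x'
Factored: E -> x E', E' -> c ( | b y


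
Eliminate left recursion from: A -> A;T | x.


Left-recursive alternatives: A;T; non-recursive: x
Introduce A': A -> xA', A' -> ;TA' | ε


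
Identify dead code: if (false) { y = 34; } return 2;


condition is constant false, so the whole block is unreachable
Dead: 'if (false) { y = 34; }'


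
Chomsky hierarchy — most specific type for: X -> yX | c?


Right-linear: every RHS is a terminal or a terminal followed by one nonterminal
Classification: Type 3 (Regular)


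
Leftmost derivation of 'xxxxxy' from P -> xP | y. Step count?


Derivation: P => xP => xxP => xxxP => xxxxP => xxxxxP => xxxxxy
Steps: 6


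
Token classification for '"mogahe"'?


Pattern: double-quoted sequence
Type: STRING_LITERAL


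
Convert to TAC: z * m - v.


Break into single-operator statements:
t1 = z * m
t2 = t1 - v


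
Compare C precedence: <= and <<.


'<<' is shift (level 8); '<=' is relational (level 7)
Higher level binds tighter
'<<' has higher precedence than '<='


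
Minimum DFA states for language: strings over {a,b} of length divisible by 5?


Track length mod 5: states 0..4, accept at 0
Minimal DFA: 5 states


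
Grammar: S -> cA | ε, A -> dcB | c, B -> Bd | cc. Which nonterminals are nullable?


A nonterminal is nullable iff some alternative derives ε (directly, or every symbol in it is nullable)
Nullable: {S}


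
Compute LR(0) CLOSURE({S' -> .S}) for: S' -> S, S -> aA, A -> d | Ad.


Start: S' -> .S
For each item with dot before a nonterminal B, add B -> .γ for every B-production
Closure: [S' -> .S, S -> .aA]


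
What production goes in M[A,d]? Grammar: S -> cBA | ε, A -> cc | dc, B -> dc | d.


For [A, d]: 'd' ∈ FIRST(dc)
Entry: A -> dc


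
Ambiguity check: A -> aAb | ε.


balanced a^n…b^n: each string has a unique parse
Unambiguous


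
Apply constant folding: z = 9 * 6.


9 * 6 = 54 at compile time
Optimized: z = 54


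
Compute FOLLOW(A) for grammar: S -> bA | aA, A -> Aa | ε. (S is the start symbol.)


$ ∈ FOLLOW(S). For each A -> αBβ: add FIRST(β)\{ε} to FOLLOW(B); if β nullable, add FOLLOW(A).
FOLLOW(A) = {$, a}


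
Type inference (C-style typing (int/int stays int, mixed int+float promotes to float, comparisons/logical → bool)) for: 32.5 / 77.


Operand types: float / int
Rule: mixed int/float promotes to float; int/int stays int
Result type: float


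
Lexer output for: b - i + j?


Scan left to right, longest-match per lexeme
Tokens: ID(b), OP(-), ID(i), OP(+), ID(j)


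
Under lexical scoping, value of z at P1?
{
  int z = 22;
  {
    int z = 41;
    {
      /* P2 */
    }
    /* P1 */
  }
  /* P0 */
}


z declared in the same block as P1
z = 41


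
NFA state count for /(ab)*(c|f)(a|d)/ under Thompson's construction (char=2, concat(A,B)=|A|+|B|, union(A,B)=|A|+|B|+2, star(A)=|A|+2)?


Syntax tree has 6 char leaf(s), 2 union(s), 1 star(s)
chars contribute 6×2 = 12; each union adds +2; each star adds +2
Total: 12 + 4 + 2 = 18 states


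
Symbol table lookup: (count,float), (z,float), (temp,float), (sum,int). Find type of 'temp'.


Lookup 'temp' → type float


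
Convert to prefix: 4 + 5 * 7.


'*' binds tighter: tree is (+ 4 (* 5 7))
Prefix: + 4 * 5 7


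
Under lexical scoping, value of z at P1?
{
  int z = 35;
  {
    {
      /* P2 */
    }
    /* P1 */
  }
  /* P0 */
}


P1's block does not declare z; resolves to the enclosing declaration at depth 0
z = 35


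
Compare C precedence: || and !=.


'!=' is equality (level 6); '||' is logical OR (level 1)
Higher level binds tighter
'!=' has higher precedence than '||'


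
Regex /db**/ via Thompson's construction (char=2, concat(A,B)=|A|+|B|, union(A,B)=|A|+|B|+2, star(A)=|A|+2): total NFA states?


Syntax tree has 2 char leaf(s), 0 union(s), 2 star(s)
chars contribute 2×2 = 4; each union adds +2; each star adds +2
Total: 4 + 0 + 4 = 8 states


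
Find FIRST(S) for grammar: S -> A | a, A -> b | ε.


Per alternative of S: FIRST(A) = {b, ε}; FIRST(a) = {a}
FIRST(S) = {a, b, ε}


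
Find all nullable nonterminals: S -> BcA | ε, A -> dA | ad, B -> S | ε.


A nonterminal is nullable iff some alternative derives ε (directly, or every symbol in it is nullable)
Nullable: {B, S}


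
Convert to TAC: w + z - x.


Break into single-operator statements:
t1 = w + z
t2 = t1 - x


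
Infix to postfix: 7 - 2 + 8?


Left to right (same or higher precedence on left)
Postfix: 7 2 - 8 +


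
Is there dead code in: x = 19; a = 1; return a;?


x is assigned but never read
Dead: 'x = 19'


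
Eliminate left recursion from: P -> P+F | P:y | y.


Left-recursive alternatives: P+F, P:y; non-recursive: y
Introduce P': P -> yP', P' -> +FP' | :yP' | ε


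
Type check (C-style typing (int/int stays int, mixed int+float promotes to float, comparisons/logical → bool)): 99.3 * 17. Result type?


Operand types: float * int
Rule: mixed int/float promotes to float; int/int stays int
Result type: float


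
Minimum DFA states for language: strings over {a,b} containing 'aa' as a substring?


KMP-style automaton: 2 progress states + 1 absorbing accept = 3
Minimal DFA: 3 states


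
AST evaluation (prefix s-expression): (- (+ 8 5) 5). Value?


Evaluate inner: (+ 8 5) = 13
Evaluate root: (- 13 5) = 8
Result: 8


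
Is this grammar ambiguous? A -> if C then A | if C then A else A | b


dangling else: 'if C then if C then b else b' parses two ways
Ambiguous


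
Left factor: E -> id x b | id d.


Common prefix: 'id'
Factored: E -> id E', E' -> x b | d


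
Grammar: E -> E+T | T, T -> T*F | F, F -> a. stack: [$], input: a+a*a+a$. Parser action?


no handle on stack; shift 'a'
Action: shift


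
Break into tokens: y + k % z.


Scan left to right, longest-match per lexeme
Tokens: ID(y), OP(+), ID(k), OP(%), ID(z)


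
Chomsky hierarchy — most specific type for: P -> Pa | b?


Left-linear: every RHS is a terminal or one nonterminal followed by a terminal
Classification: Type 3 (Regular)


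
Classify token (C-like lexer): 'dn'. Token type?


Pattern: letter/underscore followed by alphanumerics, not a keyword
Type: IDENTIFIER


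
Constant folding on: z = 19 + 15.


19 + 15 = 34 at compile time
Optimized: z = 34


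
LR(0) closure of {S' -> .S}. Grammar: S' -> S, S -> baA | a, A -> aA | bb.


Start: S' -> .S
For each item with dot before a nonterminal B, add B -> .γ for every B-production
Closure: [S' -> .S, S -> .baA, S -> .a]


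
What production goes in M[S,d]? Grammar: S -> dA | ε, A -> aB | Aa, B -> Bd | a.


For [S, d]: 'd' ∈ FIRST(dA)
Entry: S -> dA


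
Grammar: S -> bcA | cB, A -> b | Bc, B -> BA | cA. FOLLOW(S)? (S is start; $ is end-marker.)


$ ∈ FOLLOW(S). For each A -> αBβ: add FIRST(β)\{ε} to FOLLOW(B); if β nullable, add FOLLOW(A).
FOLLOW(S) = {$}


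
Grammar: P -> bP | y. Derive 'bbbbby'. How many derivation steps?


Derivation: P => bP => bbP => bbbP => bbbbP => bbbbbP => bbbbby
Steps: 6


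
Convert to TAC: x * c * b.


Break into single-operator statements:
t1 = x * c
t2 = t1 * b


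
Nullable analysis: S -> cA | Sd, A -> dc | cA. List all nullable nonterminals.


A nonterminal is nullable iff some alternative derives ε (directly, or every symbol in it is nullable)
Nullable: {}


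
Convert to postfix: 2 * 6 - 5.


Left to right (same or higher precedence on left)
Postfix: 2 6 * 5 -


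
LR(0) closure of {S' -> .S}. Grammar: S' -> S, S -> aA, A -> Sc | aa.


Start: S' -> .S
For each item with dot before a nonterminal B, add B -> .γ for every B-production
Closure: [S' -> .S, S -> .aA]


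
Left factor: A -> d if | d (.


Common prefix: 'd'
Factored: A -> d A', A' -> if | (


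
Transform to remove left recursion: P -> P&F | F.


Left-recursive alternatives: P&F; non-recursive: F
Introduce P': P -> FP', P' -> &FP' | ε


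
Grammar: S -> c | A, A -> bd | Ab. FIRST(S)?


Per alternative of S: FIRST(c) = {c}; FIRST(A) = {b}
FIRST(S) = {b, c}


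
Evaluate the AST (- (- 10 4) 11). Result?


Evaluate inner: (- 10 4) = 6
Evaluate root: (- 6 11) = -5
Result: -5


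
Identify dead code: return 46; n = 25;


statement follows a return and is unreachable
Dead: 'n = 25'


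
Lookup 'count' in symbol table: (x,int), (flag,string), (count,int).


Lookup 'count' → type int


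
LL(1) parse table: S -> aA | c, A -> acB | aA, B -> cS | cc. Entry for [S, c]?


For [S, c]: 'c' ∈ FIRST(c)
Entry: S -> c


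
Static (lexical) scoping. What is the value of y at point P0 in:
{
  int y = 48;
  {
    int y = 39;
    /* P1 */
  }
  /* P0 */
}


y declared in the same block as P0
y = 48


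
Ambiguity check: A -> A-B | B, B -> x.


precedence layered via separate nonterminal B: deterministic
Unambiguous


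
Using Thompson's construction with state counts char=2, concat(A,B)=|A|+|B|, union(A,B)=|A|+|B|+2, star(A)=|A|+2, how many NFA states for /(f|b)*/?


Syntax tree has 2 char leaf(s), 1 union(s), 1 star(s)
chars contribute 2×2 = 4; each union adds +2; each star adds +2
Total: 4 + 2 + 2 = 8 states


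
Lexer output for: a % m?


Scan left to right, longest-match per lexeme
Tokens: ID(a), OP(%), ID(m)


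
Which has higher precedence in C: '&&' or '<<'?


'<<' is shift (level 8); '&&' is logical AND (level 2)
Higher level binds tighter
'<<' has higher precedence than '&&'


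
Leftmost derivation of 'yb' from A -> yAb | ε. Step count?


Derivation: A => yAb => yb
Steps: 2


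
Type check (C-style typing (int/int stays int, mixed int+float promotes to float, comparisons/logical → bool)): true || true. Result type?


Operand types: bool || bool
Rule: logical operators take bool operands and yield bool
Result type: bool


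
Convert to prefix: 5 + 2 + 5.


left-to-right (same/higher precedence on left): tree is (+ (+ 5 2) 5)
Prefix: + + 5 2 5


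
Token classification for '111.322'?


Pattern: digits with a decimal point
Type: FLOAT_LITERAL


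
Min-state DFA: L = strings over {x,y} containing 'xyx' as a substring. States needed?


KMP-style automaton: 3 progress states + 1 absorbing accept = 4
Minimal DFA: 4 states


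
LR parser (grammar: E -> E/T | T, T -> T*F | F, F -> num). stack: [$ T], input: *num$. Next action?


shift '*' to continue T -> T*F
Action: shift


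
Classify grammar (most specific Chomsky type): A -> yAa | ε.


Single nonterminal LHS, but y^n a^n is not regular
Classification: Type 2 (Context-Free)


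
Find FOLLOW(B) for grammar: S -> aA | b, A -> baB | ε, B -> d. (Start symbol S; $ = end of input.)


$ ∈ FOLLOW(S). For each A -> αBβ: add FIRST(β)\{ε} to FOLLOW(B); if β nullable, add FOLLOW(A).
FOLLOW(B) = {$}


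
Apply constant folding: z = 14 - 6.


14 - 6 = 8 at compile time
Optimized: z = 8


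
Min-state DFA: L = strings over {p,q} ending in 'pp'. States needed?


Track the longest suffix of input matching a prefix of 'pp': 3 classes (prefixes of length 0..2)
Minimal DFA: 3 states


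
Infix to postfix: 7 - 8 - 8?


Left to right (same or higher precedence on left)
Postfix: 7 8 - 8 -


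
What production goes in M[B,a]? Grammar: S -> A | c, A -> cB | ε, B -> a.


For [B, a]: 'a' ∈ FIRST(a)
Entry: B -> a


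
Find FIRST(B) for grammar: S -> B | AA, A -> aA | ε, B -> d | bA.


Per alternative of B: FIRST(d) = {d}; FIRST(bA) = {b}
FIRST(B) = {b, d}


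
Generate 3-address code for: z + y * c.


Break into single-operator statements:
t1 = y * c
t2 = z + t1


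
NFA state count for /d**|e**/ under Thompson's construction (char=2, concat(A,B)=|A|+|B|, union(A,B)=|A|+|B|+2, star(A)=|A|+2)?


Syntax tree has 2 char leaf(s), 1 union(s), 4 star(s)
chars contribute 2×2 = 4; each union adds +2; each star adds +2
Total: 4 + 2 + 8 = 14 states


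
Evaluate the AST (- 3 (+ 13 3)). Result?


Evaluate inner: (+ 13 3) = 16
Evaluate root: (- 3 16) = -13
Result: -13


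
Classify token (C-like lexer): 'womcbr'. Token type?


Pattern: letter/underscore followed by alphanumerics, not a keyword
Type: IDENTIFIER


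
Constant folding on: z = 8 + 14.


8 + 14 = 22 at compile time
Optimized: z = 22


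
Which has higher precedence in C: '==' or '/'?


'/' is multiplicative (level 10); '==' is equality (level 6)
Higher level binds tighter
'/' has higher precedence than '=='


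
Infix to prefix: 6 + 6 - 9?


left-to-right (same/higher precedence on left): tree is (- (+ 6 6) 9)
Prefix: - + 6 6 9


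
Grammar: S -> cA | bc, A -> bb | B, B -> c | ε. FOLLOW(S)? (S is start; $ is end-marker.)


$ ∈ FOLLOW(S). For each A -> αBβ: add FIRST(β)\{ε} to FOLLOW(B); if β nullable, add FOLLOW(A).
FOLLOW(S) = {$}


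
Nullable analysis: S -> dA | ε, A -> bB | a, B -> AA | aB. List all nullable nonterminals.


A nonterminal is nullable iff some alternative derives ε (directly, or every symbol in it is nullable)
Nullable: {S}


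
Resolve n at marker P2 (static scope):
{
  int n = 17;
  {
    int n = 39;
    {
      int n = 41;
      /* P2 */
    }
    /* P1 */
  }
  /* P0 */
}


n declared in the same block as P2
n = 41


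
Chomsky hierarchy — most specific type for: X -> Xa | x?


Left-linear: every RHS is a terminal or one nonterminal followed by a terminal
Classification: Type 3 (Regular)


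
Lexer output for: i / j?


Scan left to right, longest-match per lexeme
Tokens: ID(i), OP(/), ID(j)


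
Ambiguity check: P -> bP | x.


right-linear, alternatives start with distinct terminals 'b' vs 'x': unique leftmost derivation
Unambiguous


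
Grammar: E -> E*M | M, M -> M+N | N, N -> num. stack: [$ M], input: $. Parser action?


lookahead ∉ {+} so M won't extend; reduce E -> M
Action: reduce (E -> M)


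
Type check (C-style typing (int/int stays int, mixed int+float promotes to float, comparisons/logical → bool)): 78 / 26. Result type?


Operand types: int / int
Rule: mixed int/float promotes to float; int/int stays int
Result type: int


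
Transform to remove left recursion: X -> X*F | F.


Left-recursive alternatives: X*F; non-recursive: F
Introduce X': X -> FX', X' -> *FX' | ε


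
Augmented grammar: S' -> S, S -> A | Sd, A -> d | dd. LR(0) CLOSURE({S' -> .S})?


Start: S' -> .S
For each item with dot before a nonterminal B, add B -> .γ for every B-production
Closure: [S' -> .S, S -> .A, S -> .Sd, A -> .d, A -> .dd]


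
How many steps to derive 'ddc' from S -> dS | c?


Derivation: S => dS => ddS => ddc
Steps: 3


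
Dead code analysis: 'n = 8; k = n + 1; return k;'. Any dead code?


n is read by k's definition; k is returned
No dead code


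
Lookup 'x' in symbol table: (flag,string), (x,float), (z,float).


Lookup 'x' → type float


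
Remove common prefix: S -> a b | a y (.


Common prefix: 'a'
Factored: S -> a S', S' -> b | y (


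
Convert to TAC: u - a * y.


Break into single-operator statements:
t1 = a * y
t2 = u - t1


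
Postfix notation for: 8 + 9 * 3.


* has higher precedence, evaluate 9*3 first
Postfix: 8 9 3 * +


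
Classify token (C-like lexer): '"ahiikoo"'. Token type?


Pattern: double-quoted sequence
Type: STRING_LITERAL


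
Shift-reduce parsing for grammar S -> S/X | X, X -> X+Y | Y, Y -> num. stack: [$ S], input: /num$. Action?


shift '/' to continue S -> S/X
Action: shift


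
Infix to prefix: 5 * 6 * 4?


left-to-right (same/higher precedence on left): tree is (* (* 5 6) 4)
Prefix: * * 5 6 4


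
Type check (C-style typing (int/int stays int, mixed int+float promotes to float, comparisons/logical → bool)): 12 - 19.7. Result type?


Operand types: int - float
Rule: mixed int/float promotes to float; int/int stays int
Result type: float


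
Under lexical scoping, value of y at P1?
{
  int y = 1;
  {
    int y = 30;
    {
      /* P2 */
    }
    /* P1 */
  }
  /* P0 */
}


y declared in the same block as P1
y = 30


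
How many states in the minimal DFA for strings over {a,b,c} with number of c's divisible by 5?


Track (count of c) mod 5: states 0..4, accept at 0
Minimal DFA: 5 states


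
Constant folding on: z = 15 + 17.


15 + 17 = 32 at compile time
Optimized: z = 32


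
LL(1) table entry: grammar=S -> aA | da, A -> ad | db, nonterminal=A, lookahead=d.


For [A, d]: 'd' ∈ FIRST(db)
Entry: A -> db


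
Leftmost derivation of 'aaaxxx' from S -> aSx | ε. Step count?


Derivation: S => aSx => aaSxx => aaaSxxx => aaaxxx
Steps: 4


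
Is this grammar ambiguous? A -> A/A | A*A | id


'id/id*id' has two parse trees (no precedence encoded between / and *)
Ambiguous


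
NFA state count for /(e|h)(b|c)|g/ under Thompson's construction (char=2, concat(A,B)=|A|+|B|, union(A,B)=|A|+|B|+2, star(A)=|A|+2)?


Syntax tree has 5 char leaf(s), 3 union(s), 0 star(s)
chars contribute 5×2 = 10; each union adds +2; each star adds +2
Total: 10 + 6 + 0 = 16 states


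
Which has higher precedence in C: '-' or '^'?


'-' is additive (level 9); '^' is bitwise XOR (level 4)
Higher level binds tighter
'-' has higher precedence than '^'


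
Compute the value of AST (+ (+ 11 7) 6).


Evaluate inner: (+ 11 7) = 18
Evaluate root: (+ 18 6) = 24
Result: 24


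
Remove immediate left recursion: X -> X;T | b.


Left-recursive alternatives: X;T; non-recursive: b
Introduce X': X -> bX', X' -> ;TX' | ε


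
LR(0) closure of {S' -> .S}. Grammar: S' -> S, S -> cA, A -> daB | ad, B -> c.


Start: S' -> .S
For each item with dot before a nonterminal B, add B -> .γ for every B-production
Closure: [S' -> .S, S -> .cA]


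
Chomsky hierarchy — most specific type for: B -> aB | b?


Right-linear: every RHS is a terminal or a terminal followed by one nonterminal
Classification: Type 3 (Regular)


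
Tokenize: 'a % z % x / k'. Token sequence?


Scan left to right, longest-match per lexeme
Tokens: ID(a), OP(%), ID(z), OP(%), ID(x), OP(/), ID(k)


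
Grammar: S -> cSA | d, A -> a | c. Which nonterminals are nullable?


A nonterminal is nullable iff some alternative derives ε (directly, or every symbol in it is nullable)
Nullable: {}


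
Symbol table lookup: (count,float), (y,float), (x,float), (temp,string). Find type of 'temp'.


Lookup 'temp' → type string


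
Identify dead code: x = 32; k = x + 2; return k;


x is read by k's definition; k is returned
No dead code


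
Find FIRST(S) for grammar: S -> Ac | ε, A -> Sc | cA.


Per alternative of S: FIRST(Ac) = {c}; FIRST(ε) = {ε}
FIRST(S) = {c, ε}


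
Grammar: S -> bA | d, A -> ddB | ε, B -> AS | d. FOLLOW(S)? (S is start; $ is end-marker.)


$ ∈ FOLLOW(S). For each A -> αBβ: add FIRST(β)\{ε} to FOLLOW(B); if β nullable, add FOLLOW(A).
FOLLOW(S) = {$, b, d}


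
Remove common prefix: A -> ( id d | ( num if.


Common prefix: '('
Factored: A -> ( A', A' -> id d | num if


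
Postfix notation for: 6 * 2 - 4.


Left to right (same or higher precedence on left)
Postfix: 6 2 * 4 -


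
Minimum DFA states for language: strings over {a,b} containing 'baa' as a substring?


KMP-style automaton: 3 progress states + 1 absorbing accept = 4
Minimal DFA: 4 states


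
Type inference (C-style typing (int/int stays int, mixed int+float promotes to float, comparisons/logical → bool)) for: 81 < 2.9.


Operand types: int < float
Rule: comparison yields bool
Result type: bool


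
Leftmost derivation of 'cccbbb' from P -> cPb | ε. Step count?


Derivation: P => cPb => ccPbb => cccPbbb => cccbbb
Steps: 4


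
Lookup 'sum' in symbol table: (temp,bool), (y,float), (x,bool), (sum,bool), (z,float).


Lookup 'sum' → type bool


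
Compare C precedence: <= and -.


'-' is additive (level 9); '<=' is relational (level 7)
Higher level binds tighter
'-' has higher precedence than '<='


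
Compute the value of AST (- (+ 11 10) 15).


Evaluate inner: (+ 11 10) = 21
Evaluate root: (- 21 15) = 6
Result: 6


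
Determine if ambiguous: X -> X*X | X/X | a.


'a*a/a' has two parse trees (no precedence encoded between * and /)
Ambiguous


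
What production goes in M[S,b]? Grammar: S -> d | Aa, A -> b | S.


For [S, b]: 'b' ∈ FIRST(Aa)
Entry: S -> Aa


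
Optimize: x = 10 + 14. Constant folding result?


10 + 14 = 24 at compile time
Optimized: x = 24


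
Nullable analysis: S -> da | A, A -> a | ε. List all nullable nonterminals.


A nonterminal is nullable iff some alternative derives ε (directly, or every symbol in it is nullable)
Nullable: {A, S}


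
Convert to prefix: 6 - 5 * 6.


'*' binds tighter: tree is (- 6 (* 5 6))
Prefix: - 6 * 5 6


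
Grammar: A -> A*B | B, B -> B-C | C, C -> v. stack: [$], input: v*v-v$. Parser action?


no handle on stack; shift 'v'
Action: shift


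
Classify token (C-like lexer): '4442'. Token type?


Pattern: digits only
Type: INTEGER_LITERAL


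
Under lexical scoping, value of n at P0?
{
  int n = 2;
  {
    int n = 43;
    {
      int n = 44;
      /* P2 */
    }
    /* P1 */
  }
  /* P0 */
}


n declared in the same block as P0
n = 2


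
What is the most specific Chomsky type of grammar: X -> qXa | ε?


Single nonterminal LHS, but q^n a^n is not regular
Classification: Type 2 (Context-Free)


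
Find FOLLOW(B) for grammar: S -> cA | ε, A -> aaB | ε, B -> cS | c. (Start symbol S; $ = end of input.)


$ ∈ FOLLOW(S). For each A -> αBβ: add FIRST(β)\{ε} to FOLLOW(B); if β nullable, add FOLLOW(A).
FOLLOW(B) = {$}


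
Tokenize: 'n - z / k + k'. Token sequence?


Scan left to right, longest-match per lexeme
Tokens: ID(n), OP(-), ID(z), OP(/), ID(k), OP(+), ID(k)


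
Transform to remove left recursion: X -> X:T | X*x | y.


Left-recursive alternatives: X:T, X*x; non-recursive: y
Introduce X': X -> yX', X' -> :TX' | *xX' | ε


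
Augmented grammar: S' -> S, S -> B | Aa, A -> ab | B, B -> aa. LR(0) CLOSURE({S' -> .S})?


Start: S' -> .S
For each item with dot before a nonterminal B, add B -> .γ for every B-production
Closure: [S' -> .S, S -> .B, S -> .Aa, B -> .aa, A -> .ab, A -> .B]


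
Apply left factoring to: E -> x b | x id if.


Common prefix: 'x'
Factored: E -> x E', E' -> b | id if


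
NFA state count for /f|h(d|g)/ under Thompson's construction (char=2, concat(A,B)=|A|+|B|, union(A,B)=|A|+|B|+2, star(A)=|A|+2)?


Syntax tree has 4 char leaf(s), 2 union(s), 0 star(s)
chars contribute 4×2 = 8; each union adds +2; each star adds +2
Total: 8 + 4 + 0 = 12 states


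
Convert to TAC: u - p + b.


Break into single-operator statements:
t1 = u - p
t2 = t1 + b


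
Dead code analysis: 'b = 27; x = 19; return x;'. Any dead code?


b is assigned but never read
Dead: 'b = 27'


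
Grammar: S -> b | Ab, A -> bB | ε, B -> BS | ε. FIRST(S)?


Per alternative of S: FIRST(b) = {b}; FIRST(Ab) = {b}
FIRST(S) = {b}


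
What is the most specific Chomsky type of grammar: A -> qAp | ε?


Single nonterminal LHS, but q^n p^n is not regular
Classification: Type 2 (Context-Free)


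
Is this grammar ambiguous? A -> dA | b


right-linear, alternatives start with distinct terminals 'd' vs 'b': unique leftmost derivation
Unambiguous


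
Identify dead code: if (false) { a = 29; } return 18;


condition is constant false, so the whole block is unreachable
Dead: 'if (false) { a = 29; }'


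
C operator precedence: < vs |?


'<' is relational (level 7); '|' is bitwise OR (level 3)
Higher level binds tighter
'<' has higher precedence than '|'


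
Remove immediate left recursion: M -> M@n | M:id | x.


Left-recursive alternatives: M@n, M:id; non-recursive: x
Introduce M': M -> xM', M' -> @nM' | :idM' | ε


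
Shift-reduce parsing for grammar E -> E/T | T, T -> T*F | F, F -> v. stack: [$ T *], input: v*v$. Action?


no handle; shift 'v'
Action: shift


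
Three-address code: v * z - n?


Break into single-operator statements:
t1 = v * z
t2 = t1 - n


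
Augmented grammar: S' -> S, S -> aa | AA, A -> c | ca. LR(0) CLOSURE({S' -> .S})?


Start: S' -> .S
For each item with dot before a nonterminal B, add B -> .γ for every B-production
Closure: [S' -> .S, S -> .aa, S -> .AA, A -> .c, A -> .ca]


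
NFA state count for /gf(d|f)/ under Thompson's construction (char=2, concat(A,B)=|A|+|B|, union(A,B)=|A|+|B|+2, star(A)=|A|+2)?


Syntax tree has 4 char leaf(s), 1 union(s), 0 star(s)
chars contribute 4×2 = 8; each union adds +2; each star adds +2
Total: 8 + 2 + 0 = 10 states


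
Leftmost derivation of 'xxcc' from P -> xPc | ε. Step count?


Derivation: P => xPc => xxPcc => xxcc
Steps: 3


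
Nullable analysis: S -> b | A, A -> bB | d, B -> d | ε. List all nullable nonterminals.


A nonterminal is nullable iff some alternative derives ε (directly, or every symbol in it is nullable)
Nullable: {B}


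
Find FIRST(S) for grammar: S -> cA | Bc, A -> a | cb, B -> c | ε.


Per alternative of S: FIRST(cA) = {c}; FIRST(Bc) = {c}
FIRST(S) = {c}


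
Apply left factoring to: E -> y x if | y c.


Common prefix: 'y'
Factored: E -> y E', E' -> x if | c


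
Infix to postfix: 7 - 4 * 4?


* has higher precedence, evaluate 4*4 first
Postfix: 7 4 4 * -


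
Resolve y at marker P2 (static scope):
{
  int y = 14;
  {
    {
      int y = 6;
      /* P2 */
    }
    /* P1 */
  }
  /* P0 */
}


y declared in the same block as P2
y = 6


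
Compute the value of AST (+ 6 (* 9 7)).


Evaluate inner: (* 9 7) = 63
Evaluate root: (+ 6 63) = 69
Result: 69


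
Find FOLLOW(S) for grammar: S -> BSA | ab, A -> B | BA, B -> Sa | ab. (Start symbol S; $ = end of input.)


$ ∈ FOLLOW(S). For each A -> αBβ: add FIRST(β)\{ε} to FOLLOW(B); if β nullable, add FOLLOW(A).
FOLLOW(S) = {$, a}


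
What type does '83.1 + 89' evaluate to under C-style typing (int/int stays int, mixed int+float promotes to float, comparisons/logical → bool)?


Operand types: float + int
Rule: mixed int/float promotes to float; int/int stays int
Result type: float


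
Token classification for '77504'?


Pattern: digits only
Type: INTEGER_LITERAL


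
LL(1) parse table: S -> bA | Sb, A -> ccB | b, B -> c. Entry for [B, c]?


For [B, c]: 'c' ∈ FIRST(c)
Entry: B -> c


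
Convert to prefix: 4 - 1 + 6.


left-to-right (same/higher precedence on left): tree is (+ (- 4 1) 6)
Prefix: + - 4 1 6
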